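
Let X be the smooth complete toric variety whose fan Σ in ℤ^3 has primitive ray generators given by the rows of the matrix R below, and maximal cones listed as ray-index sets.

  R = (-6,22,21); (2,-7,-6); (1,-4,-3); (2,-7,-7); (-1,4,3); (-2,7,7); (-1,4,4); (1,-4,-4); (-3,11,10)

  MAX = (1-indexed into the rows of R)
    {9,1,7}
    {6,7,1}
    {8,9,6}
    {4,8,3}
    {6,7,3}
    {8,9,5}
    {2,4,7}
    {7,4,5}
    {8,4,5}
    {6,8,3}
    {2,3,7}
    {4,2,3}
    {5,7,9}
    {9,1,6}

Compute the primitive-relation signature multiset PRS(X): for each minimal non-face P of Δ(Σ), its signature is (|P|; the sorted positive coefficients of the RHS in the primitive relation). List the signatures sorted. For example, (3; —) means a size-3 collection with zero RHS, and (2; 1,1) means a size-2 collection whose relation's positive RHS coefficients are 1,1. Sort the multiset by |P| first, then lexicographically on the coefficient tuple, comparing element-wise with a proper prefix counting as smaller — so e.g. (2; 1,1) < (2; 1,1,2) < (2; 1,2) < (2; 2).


17 minimal non-faces of Δ(Σ) (on 9 rays):

  • {3,5}:  v_{3} + v_{5} = 0 ; sig = (2; —)
  • {4,6}:  v_{4} + v_{6} = 0 ; sig = (2; —)
  • {7,8}:  v_{7} + v_{8} = 0 ; sig = (2; —)
  • {2,9}:  v_{2} + v_{9} = v_{7} ; sig = (2; 1)
  • {3,9}:  v_{3} + v_{9} = v_{6} ; sig = (2; 1)
  • {4,9}:  v_{4} + v_{9} = v_{5} ; sig = (2; 1)
  • {5,6}:  v_{5} + v_{6} = v_{9} ; sig = (2; 1)
  • {1,4}:  v_{1} + v_{4} = v_{7} + v_{9} ; sig = (2; 1,1)
  • {1,8}:  v_{1} + v_{8} = v_{6} + v_{9} ; sig = (2; 1,1)
  • {2,5}:  v_{2} + v_{5} = v_{4} + v_{7} ; sig = (2; 1,1)
  • {2,6}:  v_{2} + v_{6} = v_{3} + v_{7} ; sig = (2; 1,1)
  • {2,8}:  v_{2} + v_{8} = v_{3} + v_{4} ; sig = (2; 1,1)
  • {1,2}:  v_{1} + v_{2} = v_{6} + 2·v_{7} ; sig = (2; 1,2)
  • {1,3}:  v_{1} + v_{3} = 2·v_{6} + v_{7} ; sig = (2; 1,2)
  • {1,5}:  v_{1} + v_{5} = v_{7} + 2·v_{9} ; sig = (2; 1,2)
  • {3,4,7}:  v_{3} + v_{4} + v_{7} = v_{2} ; sig = (3; 1)
  • {6,7,9}:  v_{6} + v_{7} + v_{9} = v_{1} ; sig = (3; 1)

Sorted signature multiset PRS(X):
{ (2; —) ×3,  (2; 1) ×4,  (2; 1,1) ×5,  (2; 1,2) ×3,  (3; 1) ×2 }


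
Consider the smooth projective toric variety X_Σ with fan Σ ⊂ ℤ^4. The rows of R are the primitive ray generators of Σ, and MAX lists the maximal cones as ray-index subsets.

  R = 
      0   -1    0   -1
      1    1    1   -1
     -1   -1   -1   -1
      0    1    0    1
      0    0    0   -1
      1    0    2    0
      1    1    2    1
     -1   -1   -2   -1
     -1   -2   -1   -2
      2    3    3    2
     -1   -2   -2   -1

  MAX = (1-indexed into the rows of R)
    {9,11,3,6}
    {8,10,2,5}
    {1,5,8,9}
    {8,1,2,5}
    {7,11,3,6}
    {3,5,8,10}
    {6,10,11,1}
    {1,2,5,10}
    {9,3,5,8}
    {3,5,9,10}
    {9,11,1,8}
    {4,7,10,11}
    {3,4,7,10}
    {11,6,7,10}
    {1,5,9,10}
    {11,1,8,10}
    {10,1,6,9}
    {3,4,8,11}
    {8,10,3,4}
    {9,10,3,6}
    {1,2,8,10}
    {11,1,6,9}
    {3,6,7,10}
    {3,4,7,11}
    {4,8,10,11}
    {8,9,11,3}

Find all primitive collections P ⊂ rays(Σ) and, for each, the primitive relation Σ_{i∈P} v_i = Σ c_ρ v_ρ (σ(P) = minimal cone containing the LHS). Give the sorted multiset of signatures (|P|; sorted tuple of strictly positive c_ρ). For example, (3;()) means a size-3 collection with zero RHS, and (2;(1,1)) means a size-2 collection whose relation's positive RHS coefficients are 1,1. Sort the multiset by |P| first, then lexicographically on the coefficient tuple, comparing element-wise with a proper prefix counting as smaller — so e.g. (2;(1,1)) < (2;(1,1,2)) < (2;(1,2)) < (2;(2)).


22 collections generate NE(X_Σ); each relation:

  P={1,4}:  v_{1} + v_{4} = 0  so sig = (2;())
  P={7,8}:  v_{7} + v_{8} = 0  so sig = (2;())
  P={1,3}:  v_{1} + v_{3} = v_{9}  so sig = (2;(1))
  P={1,7}:  v_{1} + v_{7} = v_{6}  so sig = (2;(1))
  P={4,6}:  v_{4} + v_{6} = v_{7}  so sig = (2;(1))
  P={4,9}:  v_{4} + v_{9} = v_{3}  so sig = (2;(1))
  P={6,8}:  v_{6} + v_{8} = v_{1}  so sig = (2;(1))
  P={5,7}:  v_{5} + v_{7} = v_{9} + v_{10}  so sig = (2;(1,1))
  P={5,11}:  v_{5} + v_{11} = v_{1} + v_{8}  so sig = (2;(1,1))
  P={7,9}:  v_{7} + v_{9} = v_{3} + v_{6}  so sig = (2;(1,1))
  P={2,4}:  v_{2} + v_{4} = v_{5} + v_{8} + v_{10}  so sig = (2;(1,1,1))
  P={2,7}:  v_{2} + v_{7} = v_{1} + v_{5} + v_{10}  so sig = (2;(1,1,1))
  P={4,5}:  v_{4} + v_{5} = v_{3} + v_{8} + v_{10}  so sig = (2;(1,1,1))
  P={5,6}:  v_{5} + v_{6} = v_{1} + v_{9} + v_{10}  so sig = (2;(1,1,1))
  P={2,6}:  v_{2} + v_{6} = 2·v_{1} + v_{5} + v_{10}  so sig = (2;(1,1,2))
  P={2,9}:  v_{2} + v_{9} = v_{1} + 2·v_{5}  so sig = (2;(1,2))
  P={2,11}:  v_{2} + v_{11} = 2·v_{1} + 2·v_{8} + v_{10}  so sig = (2;(1,2,2))
  P={2,3}:  v_{2} + v_{3} = 2·v_{5}  so sig = (2;(2))
  P={3,10,11}:  v_{3} + v_{10} + v_{11} = 0  so sig = (3;())
  P={8,9,10}:  v_{8} + v_{9} + v_{10} = v_{5}  so sig = (3;(1))
  P={9,10,11}:  v_{9} + v_{10} + v_{11} = v_{1}  so sig = (3;(1))
  P={1,5,8,10}:  v_{1} + v_{5} + v_{8} + v_{10} = v_{2}  so sig = (4;(1))

Hence PRS(X_Σ) =
    (2;())
    (2;())
    (2;(1))
    (2;(1))
    (2;(1))
    (2;(1))
    (2;(1))
    (2;(1,1))
    (2;(1,1))
    (2;(1,1))
    (2;(1,1,1))
    (2;(1,1,1))
    (2;(1,1,1))
    (2;(1,1,1))
    (2;(1,1,2))
    (2;(1,2))
    (2;(1,2,2))
    (2;(2))
    (3;())
    (3;(1))
    (3;(1))
    (4;(1))


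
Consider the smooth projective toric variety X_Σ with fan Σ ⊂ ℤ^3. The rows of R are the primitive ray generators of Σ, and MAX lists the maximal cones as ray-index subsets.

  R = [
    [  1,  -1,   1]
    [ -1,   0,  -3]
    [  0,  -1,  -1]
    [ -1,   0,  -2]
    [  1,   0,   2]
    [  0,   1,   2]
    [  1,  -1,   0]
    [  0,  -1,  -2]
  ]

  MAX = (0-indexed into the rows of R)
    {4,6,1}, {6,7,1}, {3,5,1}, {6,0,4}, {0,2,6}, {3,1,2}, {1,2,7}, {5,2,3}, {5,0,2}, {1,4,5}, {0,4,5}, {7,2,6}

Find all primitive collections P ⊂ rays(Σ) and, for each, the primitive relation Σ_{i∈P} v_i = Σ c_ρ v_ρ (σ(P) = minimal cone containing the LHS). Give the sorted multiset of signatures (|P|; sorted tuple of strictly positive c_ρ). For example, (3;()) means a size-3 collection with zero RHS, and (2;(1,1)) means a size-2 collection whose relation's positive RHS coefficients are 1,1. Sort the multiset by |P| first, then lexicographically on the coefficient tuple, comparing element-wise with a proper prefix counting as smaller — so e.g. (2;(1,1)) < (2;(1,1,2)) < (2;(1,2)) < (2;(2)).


|primitive collections| = 12. Relations:

  • {3,4}:  v_{3} + v_{4} = 0 — sig = (2;())
  • {5,7}:  v_{5} + v_{7} = 0 — sig = (2;())
  • {0,1}:  v_{0} + v_{1} = v_{7} — sig = (2;(1))
  • {0,3}:  v_{0} + v_{3} = v_{2} — sig = (2;(1))
  • {2,4}:  v_{2} + v_{4} = v_{0} — sig = (2;(1))
  • {3,6}:  v_{3} + v_{6} = v_{7} — sig = (2;(1))
  • {4,7}:  v_{4} + v_{7} = v_{6} — sig = (2;(1))
  • {5,6}:  v_{5} + v_{6} = v_{4} — sig = (2;(1))
  • {0,7}:  v_{0} + v_{7} = v_{2} + v_{6} — sig = (2;(1,1))
  • {3,7}:  v_{3} + v_{7} = v_{1} + v_{2} — sig = (2;(1,1))
  • {1,2,5}:  v_{1} + v_{2} + v_{5} = v_{3} — sig = (3;(1))
  • {1,2,6}:  v_{1} + v_{2} + v_{6} = 2·v_{7} — sig = (3;(2))

Sorted signature multiset PRS(X):
    |P|=2: 10 collections, coeffs (), (), (1), (1), (1), (1), (1), (1), (1,1), (1,1)
    |P|=3: 2 collections, coeffs (1), (2)


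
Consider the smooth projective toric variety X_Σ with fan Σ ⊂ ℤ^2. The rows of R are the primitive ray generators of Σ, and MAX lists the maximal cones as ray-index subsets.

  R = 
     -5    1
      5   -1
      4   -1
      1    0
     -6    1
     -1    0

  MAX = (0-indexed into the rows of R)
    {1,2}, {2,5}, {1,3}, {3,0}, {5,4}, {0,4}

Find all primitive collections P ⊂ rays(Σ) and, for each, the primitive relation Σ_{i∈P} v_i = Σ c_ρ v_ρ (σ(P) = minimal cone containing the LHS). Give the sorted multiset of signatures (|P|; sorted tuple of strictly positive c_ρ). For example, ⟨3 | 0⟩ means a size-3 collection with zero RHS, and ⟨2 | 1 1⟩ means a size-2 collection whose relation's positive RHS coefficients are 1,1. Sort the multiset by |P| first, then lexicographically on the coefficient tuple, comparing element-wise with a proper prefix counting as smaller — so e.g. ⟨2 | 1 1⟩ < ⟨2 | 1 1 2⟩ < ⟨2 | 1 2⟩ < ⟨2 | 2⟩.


|primitive collections| = 9. Relations:

  • {0,1}:  v_{0} + v_{1} = 0  so sig = ⟨2 | 0⟩
  • {3,5}:  v_{3} + v_{5} = 0  so sig = ⟨2 | 0⟩
  • {0,2}:  v_{0} + v_{2} = v_{5}  so sig = ⟨2 | 1⟩
  • {0,5}:  v_{0} + v_{5} = v_{4}  so sig = ⟨2 | 1⟩
  • {1,4}:  v_{1} + v_{4} = v_{5}  so sig = ⟨2 | 1⟩
  • {1,5}:  v_{1} + v_{5} = v_{2}  so sig = ⟨2 | 1⟩
  • {2,3}:  v_{2} + v_{3} = v_{1}  so sig = ⟨2 | 1⟩
  • {3,4}:  v_{3} + v_{4} = v_{0}  so sig = ⟨2 | 1⟩
  • {2,4}:  v_{2} + v_{4} = 2·v_{5}  so sig = ⟨2 | 2⟩

Signatures (|P|; sorted positive RHS coefficients), sorted:
{ ⟨2 | 0⟩ ×2,  ⟨2 | 1⟩ ×6,  ⟨2 | 2⟩ }


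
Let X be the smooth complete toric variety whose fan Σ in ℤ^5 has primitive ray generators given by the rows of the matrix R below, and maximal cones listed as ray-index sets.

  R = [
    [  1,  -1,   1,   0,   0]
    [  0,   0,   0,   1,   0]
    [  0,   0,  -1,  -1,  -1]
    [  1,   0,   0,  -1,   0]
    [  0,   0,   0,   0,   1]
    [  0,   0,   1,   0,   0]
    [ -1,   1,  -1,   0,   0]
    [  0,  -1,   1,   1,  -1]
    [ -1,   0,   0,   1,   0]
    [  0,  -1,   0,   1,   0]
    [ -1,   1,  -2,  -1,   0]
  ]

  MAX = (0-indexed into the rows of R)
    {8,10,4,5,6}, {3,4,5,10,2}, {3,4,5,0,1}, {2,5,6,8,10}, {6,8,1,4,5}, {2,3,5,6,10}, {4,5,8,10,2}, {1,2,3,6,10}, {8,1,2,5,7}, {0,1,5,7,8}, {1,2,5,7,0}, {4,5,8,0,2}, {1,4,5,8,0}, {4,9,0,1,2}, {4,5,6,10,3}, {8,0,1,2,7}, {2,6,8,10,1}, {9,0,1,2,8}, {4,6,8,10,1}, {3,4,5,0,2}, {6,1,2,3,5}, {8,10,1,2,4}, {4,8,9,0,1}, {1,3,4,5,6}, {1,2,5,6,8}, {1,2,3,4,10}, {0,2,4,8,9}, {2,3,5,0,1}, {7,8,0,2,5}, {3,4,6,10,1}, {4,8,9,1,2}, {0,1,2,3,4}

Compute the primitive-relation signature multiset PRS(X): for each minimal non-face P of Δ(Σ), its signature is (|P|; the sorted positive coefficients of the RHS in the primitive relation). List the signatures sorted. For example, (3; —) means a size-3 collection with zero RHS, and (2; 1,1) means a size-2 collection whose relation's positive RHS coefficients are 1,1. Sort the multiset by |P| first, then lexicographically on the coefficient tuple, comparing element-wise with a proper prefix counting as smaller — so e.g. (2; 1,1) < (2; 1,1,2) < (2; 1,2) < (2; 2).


Primitive collections (17):

  {0,6}:  v_{0} + v_{6} = 0  →  sig = (2; —)
  {3,8}:  v_{3} + v_{8} = 0  →  sig = (2; —)
  {0,10}:  v_{0} + v_{10} = v_{2} + v_{4}  →  sig = (2; 1,1)
  {4,7}:  v_{4} + v_{7} = v_{0} + v_{8}  →  sig = (2; 1,1)
  {5,9}:  v_{5} + v_{9} = v_{0} + v_{8}  →  sig = (2; 1,1)
  {7,10}:  v_{7} + v_{10} = v_{2} + v_{8}  →  sig = (2; 1,1)
  {3,7}:  v_{3} + v_{7} = v_{0} + v_{1} + v_{2} + v_{5}  →  sig = (2; 1,1,1,1)
  {3,9}:  v_{3} + v_{9} = v_{0} + v_{1} + v_{2} + v_{4}  →  sig = (2; 1,1,1,1)
  {6,7}:  v_{6} + v_{7} = v_{1} + v_{2} + v_{5} + v_{8}  →  sig = (2; 1,1,1,1)
  {6,9}:  v_{6} + v_{9} = v_{1} + v_{2} + v_{4} + v_{8}  →  sig = (2; 1,1,1,1)
  {7,9}:  v_{7} + v_{9} = 2·v_{0} + v_{1} + v_{2} + 2·v_{8}  →  sig = (2; 1,1,2,2)
  {9,10}:  v_{9} + v_{10} = v_{1} + 2·v_{2} + 2·v_{4} + v_{8}  →  sig = (2; 1,1,2,2)
  {1,5,10}:  v_{1} + v_{5} + v_{10} = v_{6}  →  sig = (3; 1)
  {2,4,6}:  v_{2} + v_{4} + v_{6} = v_{10}  →  sig = (3; 1)
  {1,2,4,5}:  v_{1} + v_{2} + v_{4} + v_{5} = 0  →  sig = (4; —)
  {0,1,2,4,8}:  v_{0} + v_{1} + v_{2} + v_{4} + v_{8} = v_{9}  →  sig = (5; 1)
  {0,1,2,5,8}:  v_{0} + v_{1} + v_{2} + v_{5} + v_{8} = v_{7}  →  sig = (5; 1)

Sorted signature multiset PRS(X):
[(2; —), (2; —), (2; 1,1), (2; 1,1), (2; 1,1), (2; 1,1), (2; 1,1,1,1), (2; 1,1,1,1), (2; 1,1,1,1), (2; 1,1,1,1), (2; 1,1,2,2), (2; 1,1,2,2), (3; 1), (3; 1), (4; —), (5; 1), (5; 1)]


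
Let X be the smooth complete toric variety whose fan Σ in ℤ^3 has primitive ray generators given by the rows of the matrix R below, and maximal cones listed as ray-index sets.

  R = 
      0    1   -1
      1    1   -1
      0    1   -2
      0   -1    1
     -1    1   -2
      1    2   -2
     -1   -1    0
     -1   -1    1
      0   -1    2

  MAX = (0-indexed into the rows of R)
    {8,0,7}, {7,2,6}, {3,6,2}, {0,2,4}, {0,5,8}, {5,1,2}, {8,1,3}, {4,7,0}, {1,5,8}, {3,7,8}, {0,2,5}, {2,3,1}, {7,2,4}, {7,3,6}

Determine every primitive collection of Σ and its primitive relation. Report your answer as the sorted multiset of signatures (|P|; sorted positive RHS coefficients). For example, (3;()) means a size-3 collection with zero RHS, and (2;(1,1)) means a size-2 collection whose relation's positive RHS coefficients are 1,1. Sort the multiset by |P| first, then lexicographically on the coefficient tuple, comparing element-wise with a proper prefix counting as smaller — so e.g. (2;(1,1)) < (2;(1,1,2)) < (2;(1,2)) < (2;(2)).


|primitive collections| = 17. Relations:

  • {0,3}:  v_{0} + v_{3} = 0  →  sig = (2;())
  • {1,7}:  v_{1} + v_{7} = 0  →  sig = (2;())
  • {2,8}:  v_{2} + v_{8} = 0  →  sig = (2;())
  • {0,1}:  v_{0} + v_{1} = v_{5}  →  sig = (2;(1))
  • {3,5}:  v_{3} + v_{5} = v_{1}  →  sig = (2;(1))
  • {5,6}:  v_{5} + v_{6} = v_{2}  →  sig = (2;(1))
  • {5,7}:  v_{5} + v_{7} = v_{0}  →  sig = (2;(1))
  • {0,6}:  v_{0} + v_{6} = v_{2} + v_{7}  →  sig = (2;(1,1))
  • {1,4}:  v_{1} + v_{4} = v_{0} + v_{2}  →  sig = (2;(1,1))
  • {1,6}:  v_{1} + v_{6} = v_{2} + v_{3}  →  sig = (2;(1,1))
  • {3,4}:  v_{3} + v_{4} = v_{2} + v_{7}  →  sig = (2;(1,1))
  • {4,8}:  v_{4} + v_{8} = v_{0} + v_{7}  →  sig = (2;(1,1))
  • {6,8}:  v_{6} + v_{8} = v_{3} + v_{7}  →  sig = (2;(1,1))
  • {4,5}:  v_{4} + v_{5} = 2·v_{0} + v_{2}  →  sig = (2;(1,2))
  • {4,6}:  v_{4} + v_{6} = 2·v_{2} + 2·v_{7}  →  sig = (2;(2,2))
  • {0,2,7}:  v_{0} + v_{2} + v_{7} = v_{4}  →  sig = (3;(1))
  • {2,3,7}:  v_{2} + v_{3} + v_{7} = v_{6}  →  sig = (3;(1))

Hence PRS(X_Σ) =
[(2;()), (2;()), (2;()), (2;(1)), (2;(1)), (2;(1)), (2;(1)), (2;(1,1)), (2;(1,1)), (2;(1,1)), (2;(1,1)), (2;(1,1)), (2;(1,1)), (2;(1,2)), (2;(2,2)), (3;(1)), (3;(1))]


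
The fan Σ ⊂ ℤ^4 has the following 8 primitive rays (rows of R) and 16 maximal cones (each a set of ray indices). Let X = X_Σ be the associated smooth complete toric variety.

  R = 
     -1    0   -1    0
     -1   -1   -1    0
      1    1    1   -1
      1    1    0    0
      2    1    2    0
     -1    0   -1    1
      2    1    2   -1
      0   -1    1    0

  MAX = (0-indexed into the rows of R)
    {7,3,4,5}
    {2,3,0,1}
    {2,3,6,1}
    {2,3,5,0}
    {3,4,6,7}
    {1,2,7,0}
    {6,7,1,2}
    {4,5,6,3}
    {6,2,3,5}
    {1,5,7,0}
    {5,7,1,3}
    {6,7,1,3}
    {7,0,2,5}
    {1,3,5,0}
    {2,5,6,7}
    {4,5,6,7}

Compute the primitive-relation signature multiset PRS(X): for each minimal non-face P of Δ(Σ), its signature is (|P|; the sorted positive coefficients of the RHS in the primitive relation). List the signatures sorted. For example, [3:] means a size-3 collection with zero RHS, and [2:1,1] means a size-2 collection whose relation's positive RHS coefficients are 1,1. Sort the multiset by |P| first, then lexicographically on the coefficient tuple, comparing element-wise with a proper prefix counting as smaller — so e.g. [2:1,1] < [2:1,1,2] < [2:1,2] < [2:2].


The 9 primitive collections of Σ (r=8, n=4):

  • {0,6}:  v_{0} + v_{6} = v_{2} — sig = [2:1]
  • {0,4}:  v_{0} + v_{4} = v_{5} + v_{6} — sig = [2:1,1]
  • {1,4}:  v_{1} + v_{4} = v_{3} + v_{7} — sig = [2:1,1]
  • {2,4}:  v_{2} + v_{4} = v_{5} + 2·v_{6} — sig = [2:1,2]
  • {0,3,7}:  v_{0} + v_{3} + v_{7} = 0 — sig = [3:]
  • {1,5,6}:  v_{1} + v_{5} + v_{6} = 0 — sig = [3:]
  • {1,2,5}:  v_{1} + v_{2} + v_{5} = v_{0} — sig = [3:1]
  • {2,3,7}:  v_{2} + v_{3} + v_{7} = v_{6} — sig = [3:1]
  • {3,5,6,7}:  v_{3} + v_{5} + v_{6} + v_{7} = v_{4} — sig = [4:1]

Signatures (|P|; sorted positive RHS coefficients), sorted:
    |P|=2: 4 collections, coeffs (1), (1,1), (1,1), (1,2)
    |P|=3: 4 collections, coeffs (), (), (1), (1)
    |P|=4: 1 collection, coeffs (1)


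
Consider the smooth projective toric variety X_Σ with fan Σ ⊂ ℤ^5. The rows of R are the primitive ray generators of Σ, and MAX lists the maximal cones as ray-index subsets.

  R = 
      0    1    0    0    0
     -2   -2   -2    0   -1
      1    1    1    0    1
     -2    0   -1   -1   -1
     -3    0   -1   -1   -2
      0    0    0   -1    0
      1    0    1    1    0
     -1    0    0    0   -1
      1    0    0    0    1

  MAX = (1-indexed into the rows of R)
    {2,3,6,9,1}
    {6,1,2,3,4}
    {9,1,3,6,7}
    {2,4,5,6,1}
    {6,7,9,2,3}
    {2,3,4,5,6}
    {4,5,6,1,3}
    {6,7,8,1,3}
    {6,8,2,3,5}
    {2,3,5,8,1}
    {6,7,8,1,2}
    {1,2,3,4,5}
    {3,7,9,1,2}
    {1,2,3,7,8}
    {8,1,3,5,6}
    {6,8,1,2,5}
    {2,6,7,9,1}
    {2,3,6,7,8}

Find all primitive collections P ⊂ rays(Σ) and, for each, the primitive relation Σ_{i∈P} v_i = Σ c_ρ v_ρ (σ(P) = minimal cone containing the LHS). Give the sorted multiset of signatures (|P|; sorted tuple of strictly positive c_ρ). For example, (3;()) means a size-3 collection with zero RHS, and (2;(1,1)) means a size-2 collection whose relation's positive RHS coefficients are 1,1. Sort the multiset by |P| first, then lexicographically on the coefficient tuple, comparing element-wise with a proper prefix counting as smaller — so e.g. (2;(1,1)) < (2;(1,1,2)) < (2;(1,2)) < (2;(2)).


|primitive collections| = 9. Relations:

  P = {8,9}:  v_{8} + v_{9} = 0  ⟹  sig = (2;())
  P = {4,7}:  v_{4} + v_{7} = v_{8}  ⟹  sig = (2;(1))
  P = {4,8}:  v_{4} + v_{8} = v_{5}  ⟹  sig = (2;(1))
  P = {5,9}:  v_{5} + v_{9} = v_{4}  ⟹  sig = (2;(1))
  P = {4,9}:  v_{4} + v_{9} = v_{1} + v_{2} + v_{3} + v_{6}  ⟹  sig = (2;(1,1,1,1))
  P = {5,7}:  v_{5} + v_{7} = 2·v_{8}  ⟹  sig = (2;(2))
  P = {1,2,3,6,7}:  v_{1} + v_{2} + v_{3} + v_{6} + v_{7} = 0  ⟹  sig = (5;())
  P = {1,2,3,6,8}:  v_{1} + v_{2} + v_{3} + v_{6} + v_{8} = v_{4}  ⟹  sig = (5;(1))
  P = {1,2,3,5,6}:  v_{1} + v_{2} + v_{3} + v_{5} + v_{6} = 2·v_{4}  ⟹  sig = (5;(2))

so the primitive-relation signature multiset is
{ (2;()),  (2;(1)) ×3,  (2;(1,1,1,1)),  (2;(2)),  (5;()),  (5;(1)),  (5;(2)) }


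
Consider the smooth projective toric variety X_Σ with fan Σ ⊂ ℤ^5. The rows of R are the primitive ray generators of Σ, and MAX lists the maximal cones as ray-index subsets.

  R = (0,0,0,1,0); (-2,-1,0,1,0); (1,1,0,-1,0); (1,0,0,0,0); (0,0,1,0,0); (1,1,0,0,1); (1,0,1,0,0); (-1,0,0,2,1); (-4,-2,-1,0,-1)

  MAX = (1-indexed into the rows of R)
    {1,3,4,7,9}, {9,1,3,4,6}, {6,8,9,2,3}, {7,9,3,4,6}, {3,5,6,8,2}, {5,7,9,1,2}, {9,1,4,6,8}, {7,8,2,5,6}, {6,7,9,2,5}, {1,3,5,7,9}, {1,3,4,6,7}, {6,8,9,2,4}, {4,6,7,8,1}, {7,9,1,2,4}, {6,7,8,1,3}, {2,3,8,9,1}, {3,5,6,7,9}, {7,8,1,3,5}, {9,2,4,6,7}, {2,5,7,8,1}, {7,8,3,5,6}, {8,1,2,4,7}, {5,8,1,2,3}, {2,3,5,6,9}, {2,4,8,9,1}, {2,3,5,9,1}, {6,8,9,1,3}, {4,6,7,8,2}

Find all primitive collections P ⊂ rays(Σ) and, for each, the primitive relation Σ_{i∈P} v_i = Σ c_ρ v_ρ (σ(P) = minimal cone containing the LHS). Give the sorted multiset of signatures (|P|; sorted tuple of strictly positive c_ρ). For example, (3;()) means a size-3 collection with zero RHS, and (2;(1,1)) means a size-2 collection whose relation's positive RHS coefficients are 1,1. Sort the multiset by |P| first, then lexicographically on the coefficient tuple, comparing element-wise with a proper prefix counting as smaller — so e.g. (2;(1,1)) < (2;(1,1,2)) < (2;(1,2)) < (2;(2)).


Σ has 9 primitive collections:

  P={4,5}:  v_{4} + v_{5} = v_{7} ; sig = (2;(1))
  P={2,3,4}:  v_{2} + v_{3} + v_{4} = 0 ; sig = (3;())
  P={1,2,6}:  v_{1} + v_{2} + v_{6} = v_{8} ; sig = (3;(1))
  P={2,3,7}:  v_{2} + v_{3} + v_{7} = v_{5} ; sig = (3;(1))
  P={3,4,8}:  v_{3} + v_{4} + v_{8} = v_{1} + v_{6} ; sig = (3;(1,1))
  P={1,5,6}:  v_{1} + v_{5} + v_{6} = v_{3} + v_{7} + v_{8} ; sig = (3;(1,1,1))
  P={5,8,9}:  v_{5} + v_{8} + v_{9} = 3·v_{2} + v_{3} ; sig = (3;(1,3))
  P={7,8,9}:  v_{7} + v_{8} + v_{9} = 2·v_{2} ; sig = (3;(2))
  P={1,6,7,9}:  v_{1} + v_{6} + v_{7} + v_{9} = v_{2} ; sig = (4;(1))

Signatures (|P|; sorted positive RHS coefficients), sorted:
    |P|=2: 1 collection, coeffs (1)
    |P|=3: 7 collections, coeffs (), (1), (1), (1,1), (1,1,1), (1,3), (2)
    |P|=4: 1 collection, coeffs (1)


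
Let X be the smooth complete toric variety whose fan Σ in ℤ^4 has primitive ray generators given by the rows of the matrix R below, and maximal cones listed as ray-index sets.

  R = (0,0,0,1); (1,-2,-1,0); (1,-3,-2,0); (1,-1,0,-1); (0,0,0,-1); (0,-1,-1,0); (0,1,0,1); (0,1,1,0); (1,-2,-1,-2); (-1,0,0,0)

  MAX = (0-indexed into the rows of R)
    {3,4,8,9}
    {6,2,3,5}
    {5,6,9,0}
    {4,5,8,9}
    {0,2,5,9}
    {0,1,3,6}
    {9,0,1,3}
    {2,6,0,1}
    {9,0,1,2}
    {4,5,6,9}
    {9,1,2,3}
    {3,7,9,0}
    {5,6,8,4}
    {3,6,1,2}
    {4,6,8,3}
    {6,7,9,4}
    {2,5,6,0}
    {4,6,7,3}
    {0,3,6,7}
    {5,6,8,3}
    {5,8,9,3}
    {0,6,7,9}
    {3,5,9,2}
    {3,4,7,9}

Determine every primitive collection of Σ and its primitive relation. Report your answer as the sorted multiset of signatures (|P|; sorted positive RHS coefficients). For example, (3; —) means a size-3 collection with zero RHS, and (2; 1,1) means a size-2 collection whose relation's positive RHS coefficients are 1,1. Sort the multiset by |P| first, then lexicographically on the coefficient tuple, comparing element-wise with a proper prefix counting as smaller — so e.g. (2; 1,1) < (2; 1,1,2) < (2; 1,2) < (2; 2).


Σ has 18 primitive collections:

  P = {0,4}:  v_{0} + v_{4} = 0  ⇒ sig = (2; —)
  P = {5,7}:  v_{5} + v_{7} = 0  ⇒ sig = (2; —)
  P = {1,5}:  v_{1} + v_{5} = v_{2}  ⇒ sig = (2; 1)
  P = {2,7}:  v_{2} + v_{7} = v_{1}  ⇒ sig = (2; 1)
  P = {0,8}:  v_{0} + v_{8} = v_{3} + v_{5}  ⇒ sig = (2; 1,1)
  P = {1,4}:  v_{1} + v_{4} = v_{3} + v_{5}  ⇒ sig = (2; 1,1)
  P = {1,7}:  v_{1} + v_{7} = v_{0} + v_{3}  ⇒ sig = (2; 1,1)
  P = {7,8}:  v_{7} + v_{8} = v_{3} + v_{4}  ⇒ sig = (2; 1,1)
  P = {2,4}:  v_{2} + v_{4} = v_{3} + 2·v_{5}  ⇒ sig = (2; 1,2)
  P = {1,8}:  v_{1} + v_{8} = 2·v_{3} + 2·v_{5}  ⇒ sig = (2; 2,2)
  P = {2,8}:  v_{2} + v_{8} = 2·v_{3} + 3·v_{5}  ⇒ sig = (2; 2,3)
  P = {3,6,9}:  v_{3} + v_{6} + v_{9} = 0  ⇒ sig = (3; —)
  P = {0,3,5}:  v_{0} + v_{3} + v_{5} = v_{1}  ⇒ sig = (3; 1)
  P = {3,4,5}:  v_{3} + v_{4} + v_{5} = v_{8}  ⇒ sig = (3; 1)
  P = {1,6,9}:  v_{1} + v_{6} + v_{9} = v_{0} + v_{5}  ⇒ sig = (3; 1,1)
  P = {6,8,9}:  v_{6} + v_{8} + v_{9} = v_{4} + v_{5}  ⇒ sig = (3; 1,1)
  P = {2,6,9}:  v_{2} + v_{6} + v_{9} = v_{0} + 2·v_{5}  ⇒ sig = (3; 1,2)
  P = {0,2,3}:  v_{0} + v_{2} + v_{3} = 2·v_{1}  ⇒ sig = (3; 2)

so the primitive-relation signature multiset is
    |P|=2: 11 collections, coeffs (), (), (1), (1), (1,1), (1,1), (1,1), (1,1), (1,2), (2,2), (2,3)
    |P|=3: 7 collections, coeffs (), (1), (1), (1,1), (1,1), (1,2), (2)


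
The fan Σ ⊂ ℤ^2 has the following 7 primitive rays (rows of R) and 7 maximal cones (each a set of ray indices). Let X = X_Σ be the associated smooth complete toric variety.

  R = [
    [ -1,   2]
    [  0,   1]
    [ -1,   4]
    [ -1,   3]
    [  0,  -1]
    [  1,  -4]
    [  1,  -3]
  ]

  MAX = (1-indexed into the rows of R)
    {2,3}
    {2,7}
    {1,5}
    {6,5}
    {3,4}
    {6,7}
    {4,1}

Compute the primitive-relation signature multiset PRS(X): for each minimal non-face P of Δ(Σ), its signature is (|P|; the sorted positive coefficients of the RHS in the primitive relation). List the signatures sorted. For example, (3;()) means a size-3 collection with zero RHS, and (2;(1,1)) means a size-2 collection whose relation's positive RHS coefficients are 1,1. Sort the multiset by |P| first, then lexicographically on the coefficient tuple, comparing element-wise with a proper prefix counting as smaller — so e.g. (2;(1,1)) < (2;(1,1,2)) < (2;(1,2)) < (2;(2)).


Primitive collections (14):

  P={2,5}:  v_{2} + v_{5} = 0  →  sig = (2;())
  P={3,6}:  v_{3} + v_{6} = 0  →  sig = (2;())
  P={4,7}:  v_{4} + v_{7} = 0  →  sig = (2;())
  P={1,2}:  v_{1} + v_{2} = v_{4}  →  sig = (2;(1))
  P={1,7}:  v_{1} + v_{7} = v_{5}  →  sig = (2;(1))
  P={2,4}:  v_{2} + v_{4} = v_{3}  →  sig = (2;(1))
  P={2,6}:  v_{2} + v_{6} = v_{7}  →  sig = (2;(1))
  P={3,5}:  v_{3} + v_{5} = v_{4}  →  sig = (2;(1))
  P={3,7}:  v_{3} + v_{7} = v_{2}  →  sig = (2;(1))
  P={4,5}:  v_{4} + v_{5} = v_{1}  →  sig = (2;(1))
  P={4,6}:  v_{4} + v_{6} = v_{5}  →  sig = (2;(1))
  P={5,7}:  v_{5} + v_{7} = v_{6}  →  sig = (2;(1))
  P={1,3}:  v_{1} + v_{3} = 2·v_{4}  →  sig = (2;(2))
  P={1,6}:  v_{1} + v_{6} = 2·v_{5}  →  sig = (2;(2))

Signatures (|P|; sorted positive RHS coefficients), sorted:
{ (2;()) ×3,  (2;(1)) ×9,  (2;(2)) ×2 }


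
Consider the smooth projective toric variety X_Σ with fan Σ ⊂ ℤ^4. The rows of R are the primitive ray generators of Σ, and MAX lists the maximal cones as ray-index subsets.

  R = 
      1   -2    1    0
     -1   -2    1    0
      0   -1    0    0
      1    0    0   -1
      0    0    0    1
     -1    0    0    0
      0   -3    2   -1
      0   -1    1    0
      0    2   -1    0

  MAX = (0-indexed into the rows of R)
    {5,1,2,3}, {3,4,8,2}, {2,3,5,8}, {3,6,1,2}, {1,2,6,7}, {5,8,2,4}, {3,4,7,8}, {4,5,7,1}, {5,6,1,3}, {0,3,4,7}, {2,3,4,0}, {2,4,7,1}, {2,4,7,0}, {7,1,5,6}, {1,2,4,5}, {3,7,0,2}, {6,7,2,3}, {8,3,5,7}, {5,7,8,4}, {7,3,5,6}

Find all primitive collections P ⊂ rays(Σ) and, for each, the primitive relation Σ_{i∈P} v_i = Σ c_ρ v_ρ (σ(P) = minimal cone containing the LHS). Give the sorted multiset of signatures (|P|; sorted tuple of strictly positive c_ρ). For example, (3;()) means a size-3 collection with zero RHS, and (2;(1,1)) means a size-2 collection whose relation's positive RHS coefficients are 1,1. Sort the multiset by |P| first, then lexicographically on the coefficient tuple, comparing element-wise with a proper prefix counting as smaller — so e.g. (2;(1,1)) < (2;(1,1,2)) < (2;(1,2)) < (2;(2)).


Δ(Σ) — 9 vertices, 14 min non-faces:

  • {1,8}:  v_{1} + v_{8} = v_{5}  →  sig = (2;(1))
  • {0,5}:  v_{0} + v_{5} = v_{2} + v_{7}  →  sig = (2;(1,1))
  • {0,8}:  v_{0} + v_{8} = v_{3} + v_{4}  →  sig = (2;(1,1))
  • {6,8}:  v_{6} + v_{8} = v_{3} + v_{5} + v_{7}  →  sig = (2;(1,1,1))
  • {4,6}:  v_{4} + v_{6} = v_{2} + 2·v_{7}  →  sig = (2;(1,2))
  • {0,6}:  v_{0} + v_{6} = 2·v_{2} + v_{3} + 3·v_{7}  →  sig = (2;(1,2,3))
  • {0,1}:  v_{0} + v_{1} = 2·v_{2} + 2·v_{7}  →  sig = (2;(2,2))
  • {2,7,8}:  v_{2} + v_{7} + v_{8} = 0  →  sig = (3;())
  • {3,4,5}:  v_{3} + v_{4} + v_{5} = 0  →  sig = (3;())
  • {1,3,7}:  v_{1} + v_{3} + v_{7} = v_{6}  →  sig = (3;(1))
  • {2,5,7}:  v_{2} + v_{5} + v_{7} = v_{1}  →  sig = (3;(1))
  • {1,3,4}:  v_{1} + v_{3} + v_{4} = v_{2} + v_{7}  →  sig = (3;(1,1))
  • {2,5,6}:  v_{2} + v_{5} + v_{6} = 2·v_{1} + v_{3}  →  sig = (3;(1,2))
  • {2,3,4,7}:  v_{2} + v_{3} + v_{4} + v_{7} = v_{0}  →  sig = (4;(1))

Hence PRS(X_Σ) =
    |P|=2: 7 collections, coeffs (1), (1,1), (1,1), (1,1,1), (1,2), (1,2,3), (2,2)
    |P|=3: 6 collections, coeffs (), (), (1), (1), (1,1), (1,2)
    |P|=4: 1 collection, coeffs (1)


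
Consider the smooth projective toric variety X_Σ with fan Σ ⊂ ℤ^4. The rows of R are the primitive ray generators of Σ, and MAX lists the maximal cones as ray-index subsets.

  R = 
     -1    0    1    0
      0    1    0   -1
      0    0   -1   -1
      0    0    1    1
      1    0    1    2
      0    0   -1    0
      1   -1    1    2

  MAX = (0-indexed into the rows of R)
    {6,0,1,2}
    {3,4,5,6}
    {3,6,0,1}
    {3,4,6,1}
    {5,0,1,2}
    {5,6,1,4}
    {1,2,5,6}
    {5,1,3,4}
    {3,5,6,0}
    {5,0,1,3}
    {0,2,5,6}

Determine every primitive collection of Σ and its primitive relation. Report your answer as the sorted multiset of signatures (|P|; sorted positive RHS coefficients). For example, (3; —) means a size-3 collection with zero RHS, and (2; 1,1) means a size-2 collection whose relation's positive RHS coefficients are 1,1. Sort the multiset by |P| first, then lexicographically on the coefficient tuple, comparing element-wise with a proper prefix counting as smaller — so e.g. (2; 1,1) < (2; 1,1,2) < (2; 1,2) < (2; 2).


Minimal non-faces — 5 found among 7 rays, 11 max cones:

  • {2,3}:  v_{2} + v_{3} = 0  ⇒ sig = (2; —)
  • {2,4}:  v_{2} + v_{4} = v_{1} + v_{5} + v_{6}  ⇒ sig = (2; 1,1,1)
  • {0,4}:  v_{0} + v_{4} = 2·v_{3}  ⇒ sig = (2; 2)
  • {0,1,5,6}:  v_{0} + v_{1} + v_{5} + v_{6} = v_{3}  ⇒ sig = (4; 1)
  • {1,3,5,6}:  v_{1} + v_{3} + v_{5} + v_{6} = v_{4}  ⇒ sig = (4; 1)

Hence PRS(X_Σ) =
    (2; —)
    (2; 1,1,1)
    (2; 2)
    (4; 1)
    (4; 1)


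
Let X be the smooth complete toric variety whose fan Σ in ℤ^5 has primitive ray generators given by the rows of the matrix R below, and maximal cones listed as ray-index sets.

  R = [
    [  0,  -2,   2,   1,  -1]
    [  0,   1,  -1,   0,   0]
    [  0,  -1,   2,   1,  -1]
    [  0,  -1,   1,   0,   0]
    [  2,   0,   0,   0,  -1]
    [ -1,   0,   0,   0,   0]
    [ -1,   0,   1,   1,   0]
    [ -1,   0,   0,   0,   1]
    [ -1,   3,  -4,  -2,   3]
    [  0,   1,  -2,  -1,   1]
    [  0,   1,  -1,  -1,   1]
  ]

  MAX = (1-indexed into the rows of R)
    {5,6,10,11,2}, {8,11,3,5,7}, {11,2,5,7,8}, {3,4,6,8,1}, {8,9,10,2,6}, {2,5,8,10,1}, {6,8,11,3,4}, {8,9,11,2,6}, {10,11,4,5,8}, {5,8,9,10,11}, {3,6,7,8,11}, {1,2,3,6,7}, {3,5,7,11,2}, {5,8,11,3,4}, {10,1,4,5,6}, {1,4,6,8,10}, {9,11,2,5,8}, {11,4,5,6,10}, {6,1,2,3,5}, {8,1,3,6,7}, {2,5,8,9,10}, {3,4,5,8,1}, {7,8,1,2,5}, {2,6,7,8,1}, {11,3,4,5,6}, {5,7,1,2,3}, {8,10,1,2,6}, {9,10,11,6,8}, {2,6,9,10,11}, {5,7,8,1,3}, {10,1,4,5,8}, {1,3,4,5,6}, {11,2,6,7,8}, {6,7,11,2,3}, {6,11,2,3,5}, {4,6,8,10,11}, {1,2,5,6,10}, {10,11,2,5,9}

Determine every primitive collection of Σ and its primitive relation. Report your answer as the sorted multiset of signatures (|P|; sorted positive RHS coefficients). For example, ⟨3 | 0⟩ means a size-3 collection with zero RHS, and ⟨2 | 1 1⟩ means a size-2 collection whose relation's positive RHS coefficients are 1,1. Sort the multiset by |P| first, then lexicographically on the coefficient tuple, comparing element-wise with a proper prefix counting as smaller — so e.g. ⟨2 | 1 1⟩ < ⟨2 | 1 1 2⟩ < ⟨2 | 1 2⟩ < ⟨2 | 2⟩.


|primitive collections| = 14. Relations:

  P={2,4}:  v_{2} + v_{4} = 0 ; sig = ⟨2 | 0⟩
  P={3,10}:  v_{3} + v_{10} = 0 ; sig = ⟨2 | 0⟩
  P={1,11}:  v_{1} + v_{11} = v_{4} ; sig = ⟨2 | 1⟩
  P={1,9}:  v_{1} + v_{9} = v_{8} + v_{10} ; sig = ⟨2 | 1 1⟩
  P={4,7}:  v_{4} + v_{7} = v_{3} + v_{8} ; sig = ⟨2 | 1 1⟩
  P={7,10}:  v_{7} + v_{10} = v_{2} + v_{8} ; sig = ⟨2 | 1 1⟩
  P={3,9}:  v_{3} + v_{9} = v_{2} + v_{8} + v_{11} ; sig = ⟨2 | 1 1 1⟩
  P={4,9}:  v_{4} + v_{9} = v_{8} + v_{10} + v_{11} ; sig = ⟨2 | 1 1 1⟩
  P={7,9}:  v_{7} + v_{9} = 2·v_{2} + 2·v_{8} + v_{11} ; sig = ⟨2 | 1 2 2⟩
  P={5,6,8}:  v_{5} + v_{6} + v_{8} = 0 ; sig = ⟨3 | 0⟩
  P={2,3,8}:  v_{2} + v_{3} + v_{8} = v_{7} ; sig = ⟨3 | 1⟩
  P={5,6,7}:  v_{5} + v_{6} + v_{7} = v_{2} + v_{3} ; sig = ⟨3 | 1 1⟩
  P={5,6,9}:  v_{5} + v_{6} + v_{9} = v_{2} + v_{10} + v_{11} ; sig = ⟨3 | 1 1 1⟩
  P={2,8,10,11}:  v_{2} + v_{8} + v_{10} + v_{11} = v_{9} ; sig = ⟨4 | 1⟩

Signatures (|P|; sorted positive RHS coefficients), sorted:
    ⟨2 | 0⟩
    ⟨2 | 0⟩
    ⟨2 | 1⟩
    ⟨2 | 1 1⟩
    ⟨2 | 1 1⟩
    ⟨2 | 1 1⟩
    ⟨2 | 1 1 1⟩
    ⟨2 | 1 1 1⟩
    ⟨2 | 1 2 2⟩
    ⟨3 | 0⟩
    ⟨3 | 1⟩
    ⟨3 | 1 1⟩
    ⟨3 | 1 1 1⟩
    ⟨4 | 1⟩


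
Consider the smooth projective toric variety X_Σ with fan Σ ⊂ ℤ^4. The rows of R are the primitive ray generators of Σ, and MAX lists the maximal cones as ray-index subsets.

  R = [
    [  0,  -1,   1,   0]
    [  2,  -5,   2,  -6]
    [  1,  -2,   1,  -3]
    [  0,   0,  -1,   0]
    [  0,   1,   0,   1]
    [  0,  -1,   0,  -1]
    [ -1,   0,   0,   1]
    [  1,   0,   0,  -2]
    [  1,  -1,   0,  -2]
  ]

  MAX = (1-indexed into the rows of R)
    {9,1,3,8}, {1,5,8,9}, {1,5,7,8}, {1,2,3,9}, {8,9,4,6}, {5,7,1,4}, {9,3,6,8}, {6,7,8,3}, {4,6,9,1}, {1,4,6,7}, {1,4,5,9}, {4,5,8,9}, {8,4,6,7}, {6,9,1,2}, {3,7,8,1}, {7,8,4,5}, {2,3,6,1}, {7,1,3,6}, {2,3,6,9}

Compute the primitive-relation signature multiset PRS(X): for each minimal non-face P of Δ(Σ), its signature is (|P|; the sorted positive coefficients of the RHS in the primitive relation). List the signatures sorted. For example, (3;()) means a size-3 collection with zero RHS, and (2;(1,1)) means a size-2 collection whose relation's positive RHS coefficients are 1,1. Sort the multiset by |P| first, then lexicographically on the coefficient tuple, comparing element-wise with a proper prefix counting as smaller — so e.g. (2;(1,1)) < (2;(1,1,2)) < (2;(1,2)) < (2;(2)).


Δ(Σ) — 9 vertices, 11 min non-faces:

  • {5,6}:  v_{5} + v_{6} = 0 — sig = (2;())
  • {7,9}:  v_{7} + v_{9} = v_{6} — sig = (2;(1))
  • {3,4}:  v_{3} + v_{4} = v_{6} + v_{9} — sig = (2;(1,1))
  • {3,5}:  v_{3} + v_{5} = v_{1} + v_{8} — sig = (2;(1,1))
  • {2,5}:  v_{2} + v_{5} = v_{1} + v_{3} + v_{9} — sig = (2;(1,1,1))
  • {2,7}:  v_{2} + v_{7} = v_{1} + v_{3} + 2·v_{6} — sig = (2;(1,1,2))
  • {2,8}:  v_{2} + v_{8} = 2·v_{3} + v_{9} — sig = (2;(1,2))
  • {2,4}:  v_{2} + v_{4} = v_{1} + 2·v_{6} + 2·v_{9} — sig = (2;(1,2,2))
  • {1,4,8}:  v_{1} + v_{4} + v_{8} = v_{9} — sig = (3;(1))
  • {1,6,8}:  v_{1} + v_{6} + v_{8} = v_{3} — sig = (3;(1))
  • {1,3,6,9}:  v_{1} + v_{3} + v_{6} + v_{9} = v_{2} — sig = (4;(1))

Sorted signature multiset PRS(X):
    (2;())
    (2;(1))
    (2;(1,1))
    (2;(1,1))
    (2;(1,1,1))
    (2;(1,1,2))
    (2;(1,2))
    (2;(1,2,2))
    (3;(1))
    (3;(1))
    (4;(1))


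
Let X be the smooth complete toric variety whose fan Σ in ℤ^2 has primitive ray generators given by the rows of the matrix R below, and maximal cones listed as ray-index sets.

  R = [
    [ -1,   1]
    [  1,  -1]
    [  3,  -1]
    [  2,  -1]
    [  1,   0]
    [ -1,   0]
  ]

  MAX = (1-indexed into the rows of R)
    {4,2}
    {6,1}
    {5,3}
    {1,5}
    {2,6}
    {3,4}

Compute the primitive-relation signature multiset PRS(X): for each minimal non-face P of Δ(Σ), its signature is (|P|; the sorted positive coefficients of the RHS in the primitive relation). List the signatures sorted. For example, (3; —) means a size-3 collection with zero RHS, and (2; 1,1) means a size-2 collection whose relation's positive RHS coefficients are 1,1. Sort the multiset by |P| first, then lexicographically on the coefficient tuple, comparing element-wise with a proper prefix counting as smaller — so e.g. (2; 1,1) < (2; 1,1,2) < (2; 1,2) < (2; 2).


9 minimal non-faces of Δ(Σ) (on 6 rays):

  P = {1,2}:  v_{1} + v_{2} = 0 — sig = (2; —)
  P = {5,6}:  v_{5} + v_{6} = 0 — sig = (2; —)
  P = {1,4}:  v_{1} + v_{4} = v_{5} — sig = (2; 1)
  P = {2,5}:  v_{2} + v_{5} = v_{4} — sig = (2; 1)
  P = {3,6}:  v_{3} + v_{6} = v_{4} — sig = (2; 1)
  P = {4,5}:  v_{4} + v_{5} = v_{3} — sig = (2; 1)
  P = {4,6}:  v_{4} + v_{6} = v_{2} — sig = (2; 1)
  P = {1,3}:  v_{1} + v_{3} = 2·v_{5} — sig = (2; 2)
  P = {2,3}:  v_{2} + v_{3} = 2·v_{4} — sig = (2; 2)

Signatures (|P|; sorted positive RHS coefficients), sorted:
[(2; —), (2; —), (2; 1), (2; 1), (2; 1), (2; 1), (2; 1), (2; 2), (2; 2)]


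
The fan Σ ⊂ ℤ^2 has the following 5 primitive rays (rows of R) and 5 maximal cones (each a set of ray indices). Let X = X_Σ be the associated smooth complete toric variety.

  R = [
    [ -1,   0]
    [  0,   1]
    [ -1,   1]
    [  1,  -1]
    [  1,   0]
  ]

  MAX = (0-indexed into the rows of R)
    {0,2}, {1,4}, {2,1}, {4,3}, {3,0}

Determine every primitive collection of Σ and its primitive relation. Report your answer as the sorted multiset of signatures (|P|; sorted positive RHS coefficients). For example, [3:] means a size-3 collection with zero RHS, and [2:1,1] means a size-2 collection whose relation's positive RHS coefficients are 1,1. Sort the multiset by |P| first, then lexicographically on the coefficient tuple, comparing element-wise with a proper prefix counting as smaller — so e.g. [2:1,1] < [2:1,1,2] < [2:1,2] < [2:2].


5 collections generate NE(X_Σ); each relation:

  P={0,4}:  v_{0} + v_{4} = 0 ; sig = [2:]
  P={2,3}:  v_{2} + v_{3} = 0 ; sig = [2:]
  P={0,1}:  v_{0} + v_{1} = v_{2} ; sig = [2:1]
  P={1,3}:  v_{1} + v_{3} = v_{4} ; sig = [2:1]
  P={2,4}:  v_{2} + v_{4} = v_{1} ; sig = [2:1]

Hence PRS(X_Σ) =
{ [2:] ×2,  [2:1] ×3 }


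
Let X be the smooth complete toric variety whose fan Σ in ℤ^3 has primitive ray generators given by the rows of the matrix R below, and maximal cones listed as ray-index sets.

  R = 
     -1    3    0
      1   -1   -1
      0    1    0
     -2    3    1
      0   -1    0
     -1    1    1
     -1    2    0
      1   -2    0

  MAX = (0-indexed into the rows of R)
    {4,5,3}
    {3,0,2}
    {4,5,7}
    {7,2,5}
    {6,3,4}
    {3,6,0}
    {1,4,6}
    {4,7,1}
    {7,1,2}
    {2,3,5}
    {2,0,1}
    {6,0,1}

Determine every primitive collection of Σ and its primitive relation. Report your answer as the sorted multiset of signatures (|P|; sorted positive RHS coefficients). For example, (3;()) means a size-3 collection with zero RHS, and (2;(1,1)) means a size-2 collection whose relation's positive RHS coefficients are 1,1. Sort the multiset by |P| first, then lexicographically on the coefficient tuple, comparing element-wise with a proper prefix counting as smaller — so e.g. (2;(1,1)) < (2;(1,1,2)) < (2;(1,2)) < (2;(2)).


10 collections generate NE(X_Σ); each relation:

  • {1,5}:  v_{1} + v_{5} = 0 ; sig = (2;())
  • {2,4}:  v_{2} + v_{4} = 0 ; sig = (2;())
  • {6,7}:  v_{6} + v_{7} = 0 ; sig = (2;())
  • {0,4}:  v_{0} + v_{4} = v_{6} ; sig = (2;(1))
  • {0,7}:  v_{0} + v_{7} = v_{2} ; sig = (2;(1))
  • {1,3}:  v_{1} + v_{3} = v_{6} ; sig = (2;(1))
  • {2,6}:  v_{2} + v_{6} = v_{0} ; sig = (2;(1))
  • {3,7}:  v_{3} + v_{7} = v_{5} ; sig = (2;(1))
  • {5,6}:  v_{5} + v_{6} = v_{3} ; sig = (2;(1))
  • {0,5}:  v_{0} + v_{5} = v_{2} + v_{3} ; sig = (2;(1,1))

Sorted signature multiset PRS(X):
{ (2;()) ×3,  (2;(1)) ×6,  (2;(1,1)) }


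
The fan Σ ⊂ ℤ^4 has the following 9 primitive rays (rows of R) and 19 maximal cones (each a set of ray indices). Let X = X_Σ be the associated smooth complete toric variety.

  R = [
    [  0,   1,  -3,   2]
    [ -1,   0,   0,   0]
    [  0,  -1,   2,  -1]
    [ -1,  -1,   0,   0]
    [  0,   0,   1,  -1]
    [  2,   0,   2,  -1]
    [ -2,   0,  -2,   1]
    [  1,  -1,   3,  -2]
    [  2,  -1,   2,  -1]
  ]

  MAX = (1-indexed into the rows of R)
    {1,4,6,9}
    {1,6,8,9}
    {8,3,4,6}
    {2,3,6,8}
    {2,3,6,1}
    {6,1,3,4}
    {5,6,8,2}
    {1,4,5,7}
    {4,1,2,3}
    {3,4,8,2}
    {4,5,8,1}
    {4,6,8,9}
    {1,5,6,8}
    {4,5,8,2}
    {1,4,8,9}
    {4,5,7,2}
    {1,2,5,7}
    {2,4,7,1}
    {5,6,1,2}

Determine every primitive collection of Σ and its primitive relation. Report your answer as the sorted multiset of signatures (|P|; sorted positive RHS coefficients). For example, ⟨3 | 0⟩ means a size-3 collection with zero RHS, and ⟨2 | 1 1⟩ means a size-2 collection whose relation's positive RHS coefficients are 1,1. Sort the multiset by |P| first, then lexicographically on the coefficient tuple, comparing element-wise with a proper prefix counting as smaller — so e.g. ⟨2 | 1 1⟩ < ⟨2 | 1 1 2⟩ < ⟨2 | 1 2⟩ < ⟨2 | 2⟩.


Σ has 14 primitive collections:

  P = {6,7}:  v_{6} + v_{7} = 0  ⟹  sig = ⟨2 | 0⟩
  P = {2,9}:  v_{2} + v_{9} = v_{4} + v_{6}  ⟹  sig = ⟨2 | 1 1⟩
  P = {3,5}:  v_{3} + v_{5} = v_{2} + v_{8}  ⟹  sig = ⟨2 | 1 1⟩
  P = {3,7}:  v_{3} + v_{7} = v_{2} + v_{4}  ⟹  sig = ⟨2 | 1 1⟩
  P = {7,8}:  v_{7} + v_{8} = v_{4} + v_{5}  ⟹  sig = ⟨2 | 1 1⟩
  P = {7,9}:  v_{7} + v_{9} = v_{1} + v_{4} + v_{8}  ⟹  sig = ⟨2 | 1 1 1⟩
  P = {5,9}:  v_{5} + v_{9} = v_{1} + 2·v_{8}  ⟹  sig = ⟨2 | 1 2⟩
  P = {3,9}:  v_{3} + v_{9} = 2·v_{4} + 2·v_{6}  ⟹  sig = ⟨2 | 2 2⟩
  P = {1,2,8}:  v_{1} + v_{2} + v_{8} = 0  ⟹  sig = ⟨3 | 0⟩
  P = {2,4,6}:  v_{2} + v_{4} + v_{6} = v_{3}  ⟹  sig = ⟨3 | 1⟩
  P = {4,5,6}:  v_{4} + v_{5} + v_{6} = v_{8}  ⟹  sig = ⟨3 | 1⟩
  P = {1,3,8}:  v_{1} + v_{3} + v_{8} = v_{4} + v_{6}  ⟹  sig = ⟨3 | 1 1⟩
  P = {1,2,4,5}:  v_{1} + v_{2} + v_{4} + v_{5} = v_{7}  ⟹  sig = ⟨4 | 1⟩
  P = {1,4,6,8}:  v_{1} + v_{4} + v_{6} + v_{8} = v_{9}  ⟹  sig = ⟨4 | 1⟩

so the primitive-relation signature multiset is
    |P|=2: 8 collections, coeffs (), (1,1), (1,1), (1,1), (1,1), (1,1,1), (1,2), (2,2)
    |P|=3: 4 collections, coeffs (), (1), (1), (1,1)
    |P|=4: 2 collections, coeffs (1), (1)
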